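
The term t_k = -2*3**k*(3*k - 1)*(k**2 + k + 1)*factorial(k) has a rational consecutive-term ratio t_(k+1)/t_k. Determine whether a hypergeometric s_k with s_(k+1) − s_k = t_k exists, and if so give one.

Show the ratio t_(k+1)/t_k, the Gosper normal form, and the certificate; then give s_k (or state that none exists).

s_k = -2*3**k*(k - 1)**2*factorial(k)

Ratio r(k) = 3*(k + 1)*(3*k + 2)*(k + (k + 1)**2 + 2)/((3*k - 1)*(k**2 + k + 1)).
Take A(k)=3*k + 3, B(k)=1, C(k)=k**3 + 2*k**2/3 + 2*k/3 - 1/3.
Key eq: (3*k + 3)·f(k+1) = (1)·f(k) + (k**3 + 2*k**2/3 + 2*k/3 - 1/3).
Bound: deg f ≤ 2.
Coefficient equations give f(k) = (k - 1)**2/3.
Then R = B(k−1)f/C = (k - 1)**2/((3*k - 1)*(k**2 + k + 1)), so s_k = R(k)·t_k = -2*3**k*(k - 1)**2*factorial(k).
Verify: -2*3**k*(3*k - 1)*(k**2 + k + 1)*factorial(k) matches t_k.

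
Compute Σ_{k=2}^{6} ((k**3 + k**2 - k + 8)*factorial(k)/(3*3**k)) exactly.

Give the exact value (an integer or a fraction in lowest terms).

r(k) = (k + 1)*(-k + (k + 1)**3 + (k + 1)**2 + 7)/(3*(k**3 + k**2 - k + 8)) after simplifying.
So A=k/3 + 1/3 and B=1, with C=k**3 + k**2 - k + 8.
f must satisfy (k/3 + 1/3)·f(k+1) − (1)·f(k) = k**3 + k**2 - k + 8.
Degrees (1,0,3) ⇒ d ≤ 2.
Coefficient equations give f(k) = 3*(k**2 + k - 3).
Get s_k = R·t_k = (k**2 + k - 3)*factorial(k)/3**k with R(k) = B(k−1)f(k)/C(k) = 3*(k**2 + k - 3)/(k**3 + k**2 - k + 8).
Δs = (k**3 + k**2 - k + 8)*factorial(k)/(3*3**k), as required.
Sum = s_(7) − s_(2); s_(7) = 29680/243, s_(2) = 2/3 ⇒ 29518/243.

Σ = 29518/243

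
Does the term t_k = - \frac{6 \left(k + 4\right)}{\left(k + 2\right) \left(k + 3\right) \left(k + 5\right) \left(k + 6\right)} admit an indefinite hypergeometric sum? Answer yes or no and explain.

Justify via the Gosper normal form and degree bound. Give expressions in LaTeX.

Yes. s_k = \frac{3 k \left(- k - 7\right)}{10 \left(k^{2} + 7 k + 10\right)}.

The ratio is (k + 2)*(k + 5)**2/((k + 4)**2*(k + 7)).
So A=k + 2 and B=k + 7, with C=k**2 + 8*k + 16.
Set up (k + 2)·f(k+1) − (k + 6)·f(k) − (k**2 + 8*k + 16) = 0.
From deg A=1, deg B=1, deg C=2: d=4.
Match coefficients ⇒ f(k) = k*(k + 3)*(k + 4)*(k + 7)/20.
Get s_k = R·t_k = 3*k*(-k - 7)/(10*(k**2 + 7*k + 10)) with R(k) = B(k−1)f(k)/C(k) = k*(k + 3)*(k + 6)*(k + 7)/(20*(k + 4)).
Check: Δs_k = 6*(-k - 4)/(k**4 + 16*k**3 + 91*k**2 + 216*k + 180). ✓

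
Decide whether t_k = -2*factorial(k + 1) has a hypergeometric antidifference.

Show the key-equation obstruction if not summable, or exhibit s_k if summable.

Step 1: r(k) = k + 2.
A = k + 2, B = 1, C = 1.
Solve (k + 2)·f(k+1) − (1)·f(k) = 1.
From deg A=1, deg B=0, deg C=0: d=-1.
Negative degree bound (-1): no f exists, t_k not Gosper-summable.

No — t_k has no hypergeometric antidifference.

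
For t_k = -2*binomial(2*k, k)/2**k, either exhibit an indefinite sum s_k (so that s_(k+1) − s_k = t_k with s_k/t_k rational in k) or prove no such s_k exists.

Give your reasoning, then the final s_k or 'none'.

none (Gosper's algorithm certifies no s_k)

t_(k+1)/t_k = (2*k + 1)/(k + 1).
Normal form (A,B,C) = (2*k + 1, k + 1, 1).
Key eq: (2*k + 1)·f(k+1) = (k)·f(k) + (1).
From deg A=1, deg B=1, deg C=0: d=-1.
d = -1 < 0 ⇒ no nonzero polynomial f; not summable.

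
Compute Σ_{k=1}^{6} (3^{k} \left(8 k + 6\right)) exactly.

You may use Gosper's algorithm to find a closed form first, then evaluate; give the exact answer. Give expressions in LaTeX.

Σ = 54672

r(k) = 3*(4*k + 7)/(4*k + 3) after simplifying.
So A=3 and B=1, with C=k + 3/4.
Set up (3)·f(k+1) − (1)·f(k) − (k + 3/4) = 0.
From deg A=0, deg B=0, deg C=1: d=1.
Solving with deg f ≤ 1: f(k) = (4*k - 3)/8.
Certificate R = B(k−1)f/C = (4*k - 3)/(2*(4*k + 3)) gives s_k = 3**k*(4*k - 3).
Δs = 3**k*(8*k + 6), as required.
Σ_(k=1)^(6) t_k = s_(7) − s_(1) = 54675 − (3) = 54672.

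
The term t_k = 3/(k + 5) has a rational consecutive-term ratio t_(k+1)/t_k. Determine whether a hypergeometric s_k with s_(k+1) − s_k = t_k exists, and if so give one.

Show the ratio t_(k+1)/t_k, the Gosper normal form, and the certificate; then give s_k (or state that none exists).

none — t_k is not Gosper-summable

Step 1: r(k) = (k + 5)/(k + 6).
Factor: A=k + 5; B=k + 6; C=1.
Solve (k + 5)·f(k+1) − (k + 5)·f(k) = 1.
d = 0 from the (1,1,0) case.
Write f(k) = c0. Then LHS − RHS = -1, requiring -1 = 0: contradictory. No certificate.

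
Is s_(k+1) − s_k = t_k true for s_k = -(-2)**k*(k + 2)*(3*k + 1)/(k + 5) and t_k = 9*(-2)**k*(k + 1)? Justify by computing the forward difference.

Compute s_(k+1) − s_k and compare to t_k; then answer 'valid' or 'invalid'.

Invalid: residual (-2)**k*(-27*k**2 - 171*k - 138)/(k**2 + 11*k + 30) ≠ 0.

s_(k+1) = 2*(-2)**k*(k + 3)*(3*k + 4)/(k + 6)
s_(k+1) − s_k = (-2)**k*(9*k**3 + 81*k**2 + 198*k + 132)/(k**2 + 11*k + 30)
(s_(k+1) − s_k) − t_k = (-2)**k*(-27*k**2 - 171*k - 138)/(k**2 + 11*k + 30)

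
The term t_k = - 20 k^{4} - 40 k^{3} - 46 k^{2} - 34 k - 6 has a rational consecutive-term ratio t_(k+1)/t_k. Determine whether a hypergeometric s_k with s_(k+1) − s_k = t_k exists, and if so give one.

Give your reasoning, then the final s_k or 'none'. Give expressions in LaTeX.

s_k = 2 k \left(- 2 k^{4} - k^{2} - 2 k + 2\right)

The ratio is (10*k**4 + 60*k**3 + 143*k**2 + 163*k + 73)/(10*k**4 + 20*k**3 + 23*k**2 + 17*k + 3).
Factor: A=1; B=1; C=k**4 + 2*k**3 + 23*k**2/10 + 17*k/10 + 3/10.
f must satisfy (1)·f(k+1) − (1)·f(k) = k**4 + 2*k**3 + 23*k**2/10 + 17*k/10 + 3/10.
d = 5 from the (0,0,4) case.
Match coefficients ⇒ f(k) = k*(2*k**4 + k**2 + 2*k - 2)/10.
R(k) = B(k−1)·f(k)/C(k) = k*(2*k**4 + k**2 + 2*k - 2)/(10*k**4 + 20*k**3 + 23*k**2 + 17*k + 3); s_k = R·t_k = 2*k*(-2*k**4 - k**2 - 2*k + 2).
Verify: -20*k**4 - 40*k**3 - 46*k**2 - 34*k - 6 matches t_k.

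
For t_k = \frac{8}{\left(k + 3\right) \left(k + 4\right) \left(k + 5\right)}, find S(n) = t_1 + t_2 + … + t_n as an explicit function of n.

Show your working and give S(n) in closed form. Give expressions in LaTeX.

S(n) = \frac{n \left(n + 9\right)}{5 \left(n^{2} + 9 n + 20\right)}

r(k) = (k + 3)/(k + 6) after simplifying.
Gosper form: A/B · C(k+1)/C(k) with A=k + 3, B=k + 6, C=1.
Need (k + 3)·f(k+1) − (k + 5)·f(k) = 1.
From deg A=1, deg B=1, deg C=0: d=2.
Solving with deg f ≤ 2: f(k) = k*(k + 7)/24.
R(k) = B(k−1)·f(k)/C(k) = k*(k + 5)*(k + 7)/24; s_k = R·t_k = k*(k + 7)/(3*(k + 3)*(k + 4)).
Check: Δs_k = 8/(k**3 + 12*k**2 + 47*k + 60). ✓
Evaluate: s_(n+1) = (n**2 + 9*n + 8)/(3*(n**2 + 9*n + 20)); subtract s_(1) = 2/15 ⇒ S(n) = n*(n + 9)/(5*(n**2 + 9*n + 20)).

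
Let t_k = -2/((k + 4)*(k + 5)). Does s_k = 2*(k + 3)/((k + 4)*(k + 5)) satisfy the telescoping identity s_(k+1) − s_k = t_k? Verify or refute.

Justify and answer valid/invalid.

Invalid: residual 8/(k**3 + 15*k**2 + 74*k + 120) ≠ 0.

s_(k+1) = 2*(k + 4)/((k + 5)*(k + 6))
s_(k+1) − s_k = 2*(-k - 2)/(k**3 + 15*k**2 + 74*k + 120)
(s_(k+1) − s_k) − t_k = 8/(k**3 + 15*k**2 + 74*k + 120)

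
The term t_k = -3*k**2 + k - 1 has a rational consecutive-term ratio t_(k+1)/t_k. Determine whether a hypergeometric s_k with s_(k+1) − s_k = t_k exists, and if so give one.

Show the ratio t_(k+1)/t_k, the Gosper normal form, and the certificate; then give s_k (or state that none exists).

s_k = k*(-k**2 + 2*k - 2)

r(k) = (-k + 3*(k + 1)**2)/(3*k**2 - k + 1) after simplifying.
Take A(k)=1, B(k)=1, C(k)=k**2 - k/3 + 1/3.
f must satisfy (1)·f(k+1) − (1)·f(k) = k**2 - k/3 + 1/3.
d = 3 from the (0,0,2) case.
Solve for f: f(k) = k*(k**2 - 2*k + 2)/3 (degree 3 ≤ 3).
So s_k = (B(k−1)f/C)·t_k = (k*(k**2 - 2*k + 2)/(3*k**2 - k + 1))·t_k = k*(-k**2 + 2*k - 2).
Verify: -3*k**2 + k - 1 matches t_k.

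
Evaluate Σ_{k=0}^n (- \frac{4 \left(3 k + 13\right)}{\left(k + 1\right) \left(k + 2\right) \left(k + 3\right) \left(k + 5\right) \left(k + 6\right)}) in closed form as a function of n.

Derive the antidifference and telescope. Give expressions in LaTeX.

S(n) = \frac{2 \left(- n^{3} - 11 n^{2} - 36 n - 26\right)}{5 \left(n^{3} + 11 n^{2} + 36 n + 36\right)}

t_(k+1)/t_k = (k + 1)*(k + 5)*(3*k + 16)/((k + 4)*(k + 7)*(3*k + 13)).
Take A(k)=k + 1, B(k)=k + 7, C(k)=k**2 + 25*k/3 + 52/3.
Need (k + 1)·f(k+1) − (k + 6)·f(k) = k**2 + 25*k/3 + 52/3.
Degrees (1,1,2) ⇒ d ≤ 5.
Solve for f: f(k) = k*(k + 3)*(k + 4)*(k**2 + 8*k + 17)/30 (degree 5 ≤ 5).
Then R = B(k−1)f/C = k*(k + 3)*(k + 6)*(k**2 + 8*k + 17)/(10*(3*k + 13)), so s_k = R(k)·t_k = 2*k*(-k**2 - 8*k - 17)/(5*(k**3 + 8*k**2 + 17*k + 10)).
s_(k+1) − s_k = 4*(-3*k - 13)/(k**5 + 17*k**4 + 107*k**3 + 307*k**2 + 396*k + 180) = t_k.
Evaluate: s_(n+1) = 2*(-n**3 - 11*n**2 - 36*n - 26)/(5*(n**3 + 11*n**2 + 36*n + 36)); subtract s_(0) = 0 ⇒ S(n) = 2*(-n**3 - 11*n**2 - 36*n - 26)/(5*(n**3 + 11*n**2 + 36*n + 36)).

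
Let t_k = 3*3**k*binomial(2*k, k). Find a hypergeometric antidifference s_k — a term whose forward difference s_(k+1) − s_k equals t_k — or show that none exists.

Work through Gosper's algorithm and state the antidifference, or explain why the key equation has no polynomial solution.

The ratio is 6*(2*k + 1)/(k + 1).
A = 12*k + 6, B = k + 1, C = 1.
f must satisfy (12*k + 6)·f(k+1) − (k)·f(k) = 1.
Bound: deg f ≤ -1.
d = -1 < 0 ⇒ no nonzero polynomial f; not summable.

none (Gosper's algorithm certifies no s_k)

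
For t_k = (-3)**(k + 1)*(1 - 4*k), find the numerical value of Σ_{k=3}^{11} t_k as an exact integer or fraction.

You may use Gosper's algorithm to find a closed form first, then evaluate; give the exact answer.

Σ = -17537715

The ratio is 3*(-4*k - 3)/(4*k - 1).
Normal form (A,B,C) = (-3, 1, k - 1/4).
Set up (-3)·f(k+1) − (1)·f(k) − (k - 1/4) = 0.
From deg A=0, deg B=0, deg C=1: d=1.
Coefficient equations give f(k) = -(k - 1)/4.
Then R = B(k−1)f/C = -(k - 1)/(4*k - 1), so s_k = R(k)·t_k = (-3)**(k + 1)*(k - 1).
Check: Δs_k = (-3)**(k + 1)*(1 - 4*k). ✓
Evaluate s at k=12 and k=3: -17537553 and 162; difference -17537715.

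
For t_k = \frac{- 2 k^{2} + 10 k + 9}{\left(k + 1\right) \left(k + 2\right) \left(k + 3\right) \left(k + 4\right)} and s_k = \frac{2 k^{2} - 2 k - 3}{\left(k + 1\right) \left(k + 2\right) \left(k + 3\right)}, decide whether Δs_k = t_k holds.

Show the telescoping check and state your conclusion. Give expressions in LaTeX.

s_(k+1) = (-2*k + 2*(k + 1)**2 - 5)/((k + 2)*(k + 3)*(k + 4))
s_(k+1) − s_k = (-2*k**2 + 10*k + 9)/(k**4 + 10*k**3 + 35*k**2 + 50*k + 24)
(s_(k+1) − s_k) − t_k = 0

Valid: the claim telescopes to t_k.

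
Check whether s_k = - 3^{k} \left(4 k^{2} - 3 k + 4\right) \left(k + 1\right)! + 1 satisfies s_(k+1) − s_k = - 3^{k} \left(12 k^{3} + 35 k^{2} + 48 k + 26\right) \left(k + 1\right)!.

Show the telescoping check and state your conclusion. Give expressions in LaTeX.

s_(k+1) = -3**(k + 1)*(-3*k + 4*(k + 1)**2 + 1)*factorial(k + 2) + 1
s_(k+1) − s_k = -3**k*(12*k**3 + 35*k**2 + 48*k + 26)*factorial(k + 1)
(s_(k+1) − s_k) − t_k = 0

valid; difference matches t_k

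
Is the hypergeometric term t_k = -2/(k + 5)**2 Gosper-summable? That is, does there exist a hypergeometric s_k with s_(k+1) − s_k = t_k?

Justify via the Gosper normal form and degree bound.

No — key equation has no polynomial f.

Step 1: r(k) = (k + 5)**2/(k + 6)**2.
Take A(k)=k**2 + 10*k + 25, B(k)=k**2 + 12*k + 36, C(k)=1.
Solve (k**2 + 10*k + 25)·f(k+1) − (k**2 + 10*k + 25)·f(k) = 1.
deg f ≤ 0 (via 2,2,0).
Write f(k) = c0. Then LHS − RHS = -1, requiring -1 = 0: contradictory. No certificate.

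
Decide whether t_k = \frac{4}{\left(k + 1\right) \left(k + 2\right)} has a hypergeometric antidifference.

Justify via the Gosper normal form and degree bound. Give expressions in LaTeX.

Yes. s_k = \frac{4 k}{k + 1}.

Step 1: r(k) = (k + 1)/(k + 3).
So A=k + 1 and B=k + 3, with C=1.
Solve (k + 1)·f(k+1) − (k + 2)·f(k) = 1.
Bound: deg f ≤ 1.
Match coefficients ⇒ f(k) = k.
R(k) = B(k−1)·f(k)/C(k) = k*(k + 2); s_k = R·t_k = 4*k/(k + 1).
Check: Δs_k = 4/(k**2 + 3*k + 2). ✓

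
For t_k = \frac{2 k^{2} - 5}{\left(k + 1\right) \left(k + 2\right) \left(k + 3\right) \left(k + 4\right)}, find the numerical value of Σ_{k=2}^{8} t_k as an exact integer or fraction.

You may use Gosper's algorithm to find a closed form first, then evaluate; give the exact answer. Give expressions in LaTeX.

Ratio r(k) = (k + 1)*(2*(k + 1)**2 - 5)/((k + 5)*(2*k**2 - 5)).
A = k + 1, B = k + 5, C = k**2 - 5/2.
Solve (k + 1)·f(k+1) − (k + 4)·f(k) = k**2 - 5/2.
Degrees (1,1,2) ⇒ d ≤ 3.
Solving with deg f ≤ 3: f(k) = -k*(2*k + 3)/2.
Get s_k = R·t_k = k*(-2*k - 3)/((k + 1)*(k + 2)*(k + 3)) with R(k) = B(k−1)f(k)/C(k) = -k*(k + 4)*(2*k + 3)/(2*k**2 - 5).
Verify: (2*k**2 - 5)/(k**4 + 10*k**3 + 35*k**2 + 50*k + 24) matches t_k.
Evaluate s at k=9 and k=2: -63/440 and -7/30; difference 119/1320.

Σ = 119/1320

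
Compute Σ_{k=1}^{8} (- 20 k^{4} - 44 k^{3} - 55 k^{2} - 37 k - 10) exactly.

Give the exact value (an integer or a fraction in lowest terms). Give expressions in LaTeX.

Σ = -245096

Compute t_(k+1)/t_k: get (20*k**4 + 124*k**3 + 307*k**2 + 359*k + 166)/(20*k**4 + 44*k**3 + 55*k**2 + 37*k + 10).
Factor: A=1; B=1; C=k**4 + 11*k**3/5 + 11*k**2/4 + 37*k/20 + 1/2.
Solve (1)·f(k+1) − (1)·f(k) = k**4 + 11*k**3/5 + 11*k**2/4 + 37*k/20 + 1/2.
From deg A=0, deg B=0, deg C=4: d=5.
Solving with deg f ≤ 5: f(k) = k**2*(4*k**3 + k**2 + 3*k + 2)/20.
Certificate R = B(k−1)f/C = k**2*(4*k**3 + k**2 + 3*k + 2)/(20*k**4 + 44*k**3 + 55*k**2 + 37*k + 10) gives s_k = k**2*(-4*k**3 - k**2 - 3*k - 2).
Check: Δs_k = -20*k**4 - 44*k**3 - 55*k**2 - 37*k - 10. ✓
Telescoping: Σ = s_(9) − s_(1) = -245106 − (-10) = -245096.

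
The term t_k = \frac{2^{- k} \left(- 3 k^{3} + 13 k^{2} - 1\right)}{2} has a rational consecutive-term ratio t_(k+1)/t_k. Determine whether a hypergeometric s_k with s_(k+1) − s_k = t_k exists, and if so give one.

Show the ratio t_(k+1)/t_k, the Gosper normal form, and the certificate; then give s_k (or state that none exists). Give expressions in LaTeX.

Step 1: r(k) = (3*(k + 1)**3 - 13*(k + 1)**2 + 1)/(2*(3*k**3 - 13*k**2 + 1)).
Normal form (A,B,C) = (1/2, 1, k**3 - 13*k**2/3 + 1/3).
Set up (1/2)·f(k+1) − (1)·f(k) − (k**3 - 13*k**2/3 + 1/3) = 0.
deg f ≤ 3 (via 0,0,3).
Match coefficients ⇒ f(k) = -2*(3*k**3 - 4*k**2 + k + 1)/3.
Get s_k = R·t_k = (3*k**3 - 4*k**2 + k + 1)/2**k with R(k) = B(k−1)f(k)/C(k) = -2*(3*k**3 - 4*k**2 + k + 1)/(3*k**3 - 13*k**2 + 1).
Verify: (-3*k**3 + 13*k**2 - 1)/(2*2**k) matches t_k.

s_k = 2^{- k} \left(3 k^{3} - 4 k^{2} + k + 1\right)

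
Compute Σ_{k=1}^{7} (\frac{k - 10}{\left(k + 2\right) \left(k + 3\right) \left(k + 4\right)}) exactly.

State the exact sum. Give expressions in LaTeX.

Step 1: r(k) = (k - 9)*(k + 2)/((k - 10)*(k + 5)).
So A=k + 2 and B=k + 5, with C=k - 10.
Solve (k + 2)·f(k+1) − (k + 4)·f(k) = k - 10.
From deg A=1, deg B=1, deg C=1: d=2.
Match coefficients ⇒ f(k) = -k*(2*k + 13)/3.
Get s_k = R·t_k = k*(-2*k - 13)/(3*(k + 2)*(k + 3)) with R(k) = B(k−1)f(k)/C(k) = -k*(k + 4)*(2*k + 13)/(3*(k - 10)).
Δs = (k - 10)/(k**3 + 9*k**2 + 26*k + 24), as required.
Telescoping: Σ = s_(8) − s_(1) = -116/165 − (-5/12) = -63/220.

Σ = -63/220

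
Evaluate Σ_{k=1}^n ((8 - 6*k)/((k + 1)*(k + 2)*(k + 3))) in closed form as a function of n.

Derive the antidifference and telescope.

S(n) = n*(11 - 5*n)/(6*(n**2 + 5*n + 6))

The ratio is (k + 1)*(3*k - 1)/((k + 4)*(3*k - 4)).
A = k + 1, B = k + 4, C = k - 4/3.
Solve (k + 1)·f(k+1) − (k + 3)·f(k) = k - 4/3.
deg f ≤ 2 (via 1,1,1).
Coefficient equations give f(k) = -k*(k + 15)/12.
Get s_k = R·t_k = k*(k + 15)/(2*(k + 1)*(k + 2)) with R(k) = B(k−1)f(k)/C(k) = -k*(k + 3)*(k + 15)/(4*(3*k - 4)).
s_(k+1) − s_k = 2*(4 - 3*k)/(k**3 + 6*k**2 + 11*k + 6) = t_k.
s_(n+1) = (n**2 + 17*n + 16)/(2*(n**2 + 5*n + 6)) and s_(1) = 4/3, so S(n) = n*(11 - 5*n)/(6*(n**2 + 5*n + 6)).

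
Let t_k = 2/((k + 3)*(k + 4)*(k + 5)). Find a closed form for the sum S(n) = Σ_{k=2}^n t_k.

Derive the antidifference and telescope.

Step 1: r(k) = (k + 3)/(k + 6).
Gosper form: A/B · C(k+1)/C(k) with A=k + 3, B=k + 6, C=1.
Set up (k + 3)·f(k+1) − (k + 5)·f(k) − (1) = 0.
d = 2 from the (1,1,0) case.
Match coefficients ⇒ f(k) = k*(k + 7)/24.
Get s_k = R·t_k = k*(k + 7)/(12*(k + 3)*(k + 4)) with R(k) = B(k−1)f(k)/C(k) = k*(k + 5)*(k + 7)/24.
s_(k+1) − s_k = 2/(k**3 + 12*k**2 + 47*k + 60) = t_k.
s_(n+1) = (n**2 + 9*n + 8)/(12*(n**2 + 9*n + 20)) and s_(2) = 1/20, so S(n) = (n**2 + 9*n - 10)/(30*(n**2 + 9*n + 20)).

S(n) = (n**2 + 9*n - 10)/(30*(n**2 + 9*n + 20))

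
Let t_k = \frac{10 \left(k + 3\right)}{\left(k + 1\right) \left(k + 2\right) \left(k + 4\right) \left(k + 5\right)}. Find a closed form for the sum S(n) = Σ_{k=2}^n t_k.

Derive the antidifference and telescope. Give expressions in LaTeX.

r(k) = (k + 1)*(k + 4)**2/((k + 3)**2*(k + 6)) after simplifying.
So A=k + 1 and B=k + 6, with C=k**2 + 6*k + 9.
Key eq: (k + 1)·f(k+1) = (k + 5)·f(k) + (k**2 + 6*k + 9).
Bound: deg f ≤ 4.
Coefficient equations give f(k) = k*(k + 2)*(k + 3)*(k + 5)/8.
Certificate R = B(k−1)f/C = k*(k + 2)*(k + 5)**2/(8*(k + 3)) gives s_k = 5*k*(k + 5)/(4*(k**2 + 5*k + 4)).
s_(k+1) − s_k = 10*(k + 3)/(k**4 + 12*k**3 + 49*k**2 + 78*k + 40) = t_k.
s_(n+1) = 5*(n**2 + 7*n + 6)/(4*(n**2 + 7*n + 10)) and s_(2) = 35/36, so S(n) = 5*(n**2 + 7*n - 8)/(18*(n**2 + 7*n + 10)).

S(n) = \frac{5 \left(n^{2} + 7 n - 8\right)}{18 \left(n^{2} + 7 n + 10\right)}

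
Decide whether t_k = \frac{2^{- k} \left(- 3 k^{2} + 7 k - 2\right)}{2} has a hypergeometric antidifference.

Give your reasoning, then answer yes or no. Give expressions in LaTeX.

t_(k+1)/t_k = (3*k**2 - k - 2)/(2*(3*k**2 - 7*k + 2)).
So A=1/2 and B=1, with C=k**2 - 7*k/3 + 2/3.
Need (1/2)·f(k+1) − (1)·f(k) = k**2 - 7*k/3 + 2/3.
Bound: deg f ≤ 2.
Solving with deg f ≤ 2: f(k) = -2*(3*k**2 - k + 4)/3.
Then R = B(k−1)f/C = -2*(3*k**2 - k + 4)/((k - 2)*(3*k - 1)), so s_k = R(k)·t_k = (3*k**2 - k + 4)/2**k.
s_(k+1) − s_k = (-3*k**2 + 7*k - 2)/(2*2**k) = t_k.

Yes. s_k = 2^{- k} \left(3 k^{2} - k + 4\right).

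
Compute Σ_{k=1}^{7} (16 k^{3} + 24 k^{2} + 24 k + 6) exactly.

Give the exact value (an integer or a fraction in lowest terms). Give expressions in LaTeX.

Σ = 16618

Ratio r(k) = (8*k**3 + 36*k**2 + 60*k + 35)/(8*k**3 + 12*k**2 + 12*k + 3).
Normal form (A,B,C) = (1, 1, k**3 + 3*k**2/2 + 3*k/2 + 3/8).
Set up (1)·f(k+1) − (1)·f(k) − (k**3 + 3*k**2/2 + 3*k/2 + 3/8) = 0.
d = 4 from the (0,0,3) case.
A polynomial solution: f(k) = k*(2*k**3 + 2*k - 1)/8.
Get s_k = R·t_k = 2*k*(2*k**3 + 2*k - 1) with R(k) = B(k−1)f(k)/C(k) = k*(2*k**3 + 2*k - 1)/(8*k**3 + 12*k**2 + 12*k + 3).
Check: Δs_k = 16*k**3 + 24*k**2 + 24*k + 6. ✓
Sum = s_(8) − s_(1); s_(8) = 16624, s_(1) = 6 ⇒ 16618.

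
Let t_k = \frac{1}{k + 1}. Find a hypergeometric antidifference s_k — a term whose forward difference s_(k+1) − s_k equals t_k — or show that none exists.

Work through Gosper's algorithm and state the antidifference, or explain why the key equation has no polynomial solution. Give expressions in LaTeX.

The ratio is (k + 1)/(k + 2).
Normal form (A,B,C) = (k + 1, k + 2, 1).
Set up (k + 1)·f(k+1) − (k + 1)·f(k) − (1) = 0.
deg f ≤ 0 (via 1,1,0).
Generic f = c0 gives residual -1; -1 = 0 cannot hold, so t_k is not Gosper-summable.

none — t_k is not Gosper-summable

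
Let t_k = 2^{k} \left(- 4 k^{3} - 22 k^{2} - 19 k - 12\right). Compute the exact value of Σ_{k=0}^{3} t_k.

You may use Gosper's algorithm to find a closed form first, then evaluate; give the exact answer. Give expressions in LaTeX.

Σ = -3806

Step 1: r(k) = 2*(4*k**3 + 34*k**2 + 75*k + 57)/(4*k**3 + 22*k**2 + 19*k + 12).
Take A(k)=2, B(k)=1, C(k)=k**3 + 11*k**2/2 + 19*k/4 + 3.
Solve (2)·f(k+1) − (1)·f(k) = k**3 + 11*k**2/2 + 19*k/4 + 3.
d = 3 from the (0,0,3) case.
Coefficient equations give f(k) = (4*k**3 - 2*k**2 + 3*k + 2)/4.
So s_k = (B(k−1)f/C)·t_k = ((4*k**3 - 2*k**2 + 3*k + 2)/(4*k**3 + 22*k**2 + 19*k + 12))·t_k = 2**k*(-4*k**3 + 2*k**2 - 3*k - 2).
Δs = 2**k*(-4*k**3 - 22*k**2 - 19*k - 12), as required.
Sum = s_(4) − s_(0); s_(4) = -3808, s_(0) = -2 ⇒ -3806.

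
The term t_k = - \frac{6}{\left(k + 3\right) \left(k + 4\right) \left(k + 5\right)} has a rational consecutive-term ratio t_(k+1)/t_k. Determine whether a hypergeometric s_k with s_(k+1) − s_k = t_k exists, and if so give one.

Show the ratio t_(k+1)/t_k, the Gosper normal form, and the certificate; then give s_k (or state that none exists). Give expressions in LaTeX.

t_(k+1)/t_k = (k + 3)/(k + 6).
Gosper form: A/B · C(k+1)/C(k) with A=k + 3, B=k + 6, C=1.
Set up (k + 3)·f(k+1) − (k + 5)·f(k) − (1) = 0.
Bound: deg f ≤ 2.
Solve for f: f(k) = k*(k + 7)/24 (degree 2 ≤ 2).
Certificate R = B(k−1)f/C = k*(k + 5)*(k + 7)/24 gives s_k = k*(-k - 7)/(4*(k + 3)*(k + 4)).
Verify: -6/(k**3 + 12*k**2 + 47*k + 60) matches t_k.

s_k = \frac{k \left(- k - 7\right)}{4 \left(k + 3\right) \left(k + 4\right)}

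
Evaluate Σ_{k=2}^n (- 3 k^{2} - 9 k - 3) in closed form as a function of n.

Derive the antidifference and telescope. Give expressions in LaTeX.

t_(k+1)/t_k = (k**2 + 5*k + 5)/(k**2 + 3*k + 1).
Normal form (A,B,C) = (1, 1, k**2 + 3*k + 1).
Set up (1)·f(k+1) − (1)·f(k) − (k**2 + 3*k + 1) = 0.
Degrees (0,0,2) ⇒ d ≤ 3.
Match coefficients ⇒ f(k) = k*(k**2 + 3*k - 1)/3.
Certificate R = B(k−1)f/C = k*(k**2 + 3*k - 1)/(3*(k**2 + 3*k + 1)) gives s_k = k*(-k**2 - 3*k + 1).
Δs = -3*k**2 - 9*k - 3, as required.
Evaluate: s_(n+1) = -n**3 - 6*n**2 - 8*n - 3; subtract s_(2) = -18 ⇒ S(n) = -n**3 - 6*n**2 - 8*n + 15.

S(n) = - n^{3} - 6 n^{2} - 8 n + 15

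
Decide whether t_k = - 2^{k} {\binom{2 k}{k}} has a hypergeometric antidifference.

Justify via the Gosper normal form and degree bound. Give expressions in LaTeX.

No — negative degree bound, so no certificate f.

t_(k+1)/t_k = 4*(2*k + 1)/(k + 1).
Normal form (A,B,C) = (8*k + 4, k + 1, 1).
Set up (8*k + 4)·f(k+1) − (k)·f(k) − (1) = 0.
d = -1 from the (1,1,0) case.
Bound -1 < 0, so the key equation has no polynomial solution.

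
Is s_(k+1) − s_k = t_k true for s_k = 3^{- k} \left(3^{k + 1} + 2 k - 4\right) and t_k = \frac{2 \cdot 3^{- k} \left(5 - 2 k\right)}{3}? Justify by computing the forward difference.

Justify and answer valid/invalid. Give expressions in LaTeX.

s_(k+1) = (9*3**k + 2*k - 2)/(3*3**k)
s_(k+1) − s_k = 2*(5 - 2*k)/(3*3**k)
(s_(k+1) − s_k) − t_k = 0

valid; difference matches t_k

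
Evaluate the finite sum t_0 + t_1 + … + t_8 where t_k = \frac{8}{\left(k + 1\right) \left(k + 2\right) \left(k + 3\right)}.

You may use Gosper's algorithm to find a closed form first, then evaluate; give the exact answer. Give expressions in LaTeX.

Σ = 108/55

r(k) = (k + 1)/(k + 4) after simplifying.
Take A(k)=k + 1, B(k)=k + 4, C(k)=1.
Solve (k + 1)·f(k+1) − (k + 3)·f(k) = 1.
Bound: deg f ≤ 2.
Solving with deg f ≤ 2: f(k) = k*(k + 3)/4.
So s_k = (B(k−1)f/C)·t_k = (k*(k + 3)**2/4)·t_k = 2*k*(k + 3)/((k + 1)*(k + 2)).
Verify: 8/(k**3 + 6*k**2 + 11*k + 6) matches t_k.
Sum = s_(9) − s_(0); s_(9) = 108/55, s_(0) = 0 ⇒ 108/55.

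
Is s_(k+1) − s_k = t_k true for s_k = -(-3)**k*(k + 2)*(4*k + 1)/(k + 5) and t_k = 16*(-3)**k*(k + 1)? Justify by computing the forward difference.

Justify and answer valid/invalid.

Invalid: residual (-3)**(k + 1)*(16*k**2 + 100*k + 81)/(k**2 + 11*k + 30) ≠ 0.

s_(k+1) = 3*(-3)**k*(k + 3)*(4*k + 5)/(k + 6)
s_(k+1) − s_k = (-3)**k*(16*k**3 + 144*k**2 + 356*k + 237)/(k**2 + 11*k + 30)
(s_(k+1) − s_k) − t_k = (-3)**(k + 1)*(16*k**2 + 100*k + 81)/(k**2 + 11*k + 30)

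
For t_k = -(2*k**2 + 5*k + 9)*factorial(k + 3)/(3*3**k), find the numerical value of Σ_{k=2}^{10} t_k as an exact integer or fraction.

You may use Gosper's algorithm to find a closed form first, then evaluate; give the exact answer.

Σ = -8251394600/729

The ratio is (k + 4)*(5*k + 2*(k + 1)**2 + 14)/(3*(2*k**2 + 5*k + 9)).
A = k/3 + 4/3, B = 1, C = k**2 + 5*k/2 + 9/2.
f must satisfy (k/3 + 4/3)·f(k+1) − (1)·f(k) = k**2 + 5*k/2 + 9/2.
deg f ≤ 1 (via 1,0,2).
Solving with deg f ≤ 1: f(k) = 3*(2*k + 1)/2.
Certificate R = B(k−1)f/C = 3*(2*k + 1)/(2*k**2 + 5*k + 9) gives s_k = -(2*k + 1)*factorial(k + 3)/3**k.
Check: Δs_k = -(2*k**2 + 5*k + 9)*factorial(k + 3)/(3*3**k). ✓
Σ_(k=2)^(10) t_k = s_(11) − s_(2) = -8251443200/729 − (-200/3) = -8251394600/729.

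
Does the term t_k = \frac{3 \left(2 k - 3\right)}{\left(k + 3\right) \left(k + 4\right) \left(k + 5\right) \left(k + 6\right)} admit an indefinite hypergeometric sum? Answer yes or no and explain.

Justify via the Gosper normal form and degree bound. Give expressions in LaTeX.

r(k) = (k + 3)*(2*k - 1)/((k + 7)*(2*k - 3)) after simplifying.
So A=k + 3 and B=k + 7, with C=k - 3/2.
Solve (k + 3)·f(k+1) − (k + 6)·f(k) = k - 3/2.
Degrees (1,1,1) ⇒ d ≤ 3.
Solving with deg f ≤ 3: f(k) = -k/2.
Get s_k = R·t_k = -3*k/((k + 3)*(k + 4)*(k + 5)) with R(k) = B(k−1)f(k)/C(k) = -k*(k + 6)/(2*k - 3).
s_(k+1) − s_k = 3*(2*k - 3)/(k**4 + 18*k**3 + 119*k**2 + 342*k + 360) = t_k.

Yes. s_k = - \frac{3 k}{\left(k + 3\right) \left(k + 4\right) \left(k + 5\right)}.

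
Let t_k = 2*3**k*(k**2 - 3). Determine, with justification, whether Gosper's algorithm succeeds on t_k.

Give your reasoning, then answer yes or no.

Yes. s_k = 3**k*k*(k - 3).

t_(k+1)/t_k = 3*((k + 1)**2 - 3)/(k**2 - 3).
Take A(k)=3, B(k)=1, C(k)=k**2 - 3.
Solve (3)·f(k+1) − (1)·f(k) = k**2 - 3.
deg f ≤ 2 (via 0,0,2).
Match coefficients ⇒ f(k) = k*(k - 3)/2.
Certificate R = B(k−1)f/C = k*(k - 3)/(2*(k**2 - 3)) gives s_k = 3**k*k*(k - 3).
s_(k+1) − s_k = 2*3**k*(k**2 - 3) = t_k.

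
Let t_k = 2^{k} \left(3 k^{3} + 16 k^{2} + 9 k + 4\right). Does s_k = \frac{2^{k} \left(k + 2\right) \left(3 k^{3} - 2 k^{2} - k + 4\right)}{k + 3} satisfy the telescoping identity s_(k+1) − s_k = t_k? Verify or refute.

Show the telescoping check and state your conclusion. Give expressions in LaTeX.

Invalid: residual \frac{2^{k} \left(- 3 k^{4} - 22 k^{3} - 59 k^{2} - 32 k - 8\right)}{k^{2} + 7 k + 12} ≠ 0.

s_(k+1) = 2**(k + 1)*(3*k**4 + 16*k**3 + 25*k**2 + 16*k + 12)/(k + 4)
s_(k+1) − s_k = 2**k*(3*k**5 + 34*k**4 + 135*k**3 + 200*k**2 + 104*k + 40)/(k**2 + 7*k + 12)
(s_(k+1) − s_k) − t_k = 2**k*(-3*k**4 - 22*k**3 - 59*k**2 - 32*k - 8)/(k**2 + 7*k + 12)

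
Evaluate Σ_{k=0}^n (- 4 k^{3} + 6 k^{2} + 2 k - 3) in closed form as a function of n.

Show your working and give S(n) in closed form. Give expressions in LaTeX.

r(k) = (4*k**3 + 6*k**2 - 2*k - 1)/(4*k**3 - 6*k**2 - 2*k + 3) after simplifying.
Normal form (A,B,C) = (1, 1, k**3 - 3*k**2/2 - k/2 + 3/4).
Solve (1)·f(k+1) − (1)·f(k) = k**3 - 3*k**2/2 - k/2 + 3/4.
From deg A=0, deg B=0, deg C=3: d=4.
Solving with deg f ≤ 4: f(k) = k*(k**3 - 4*k**2 + 3*k + 3)/4.
Get s_k = R·t_k = k*(-k**3 + 4*k**2 - 3*k - 3) with R(k) = B(k−1)f(k)/C(k) = k*(k**3 - 4*k**2 + 3*k + 3)/((2*k - 3)*(2*k**2 - 1)).
s_(k+1) − s_k = -4*k**3 + 6*k**2 + 2*k - 3 = t_k.
Σ_(k=0)^n t_k = s_(n+1) − s_(0) = (-n**4 + 3*n**2 - n - 3) − (0), i.e. -n**4 + 3*n**2 - n - 3.

S(n) = - n^{4} + 3 n^{2} - n - 3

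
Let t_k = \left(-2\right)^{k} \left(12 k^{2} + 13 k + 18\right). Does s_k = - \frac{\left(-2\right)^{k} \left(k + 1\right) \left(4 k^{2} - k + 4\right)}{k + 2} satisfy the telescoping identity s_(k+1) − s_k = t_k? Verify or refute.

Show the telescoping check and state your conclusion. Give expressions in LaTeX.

Invalid: residual \frac{\left(-2\right)^{k} \left(- 12 k^{3} - 41 k^{2} - 43 k - 40\right)}{k^{2} + 5 k + 6} ≠ 0.

s_(k+1) = 2*(-2)**k*(k + 2)*(-k + 4*(k + 1)**2 + 3)/(k + 3)
s_(k+1) − s_k = (-2)**k*(12*k**4 + 61*k**3 + 114*k**2 + 125*k + 68)/(k**2 + 5*k + 6)
(s_(k+1) − s_k) − t_k = (-2)**k*(-12*k**3 - 41*k**2 - 43*k - 40)/(k**2 + 5*k + 6)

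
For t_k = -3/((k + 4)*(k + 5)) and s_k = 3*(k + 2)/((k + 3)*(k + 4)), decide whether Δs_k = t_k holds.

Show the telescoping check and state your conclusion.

s_(k+1) = 3*(k + 3)/((k + 4)*(k + 5))
s_(k+1) − s_k = 3*(-k - 1)/(k**3 + 12*k**2 + 47*k + 60)
(s_(k+1) − s_k) − t_k = 6/(k**3 + 12*k**2 + 47*k + 60)

Invalid: residual 6/(k**3 + 12*k**2 + 47*k + 60) ≠ 0.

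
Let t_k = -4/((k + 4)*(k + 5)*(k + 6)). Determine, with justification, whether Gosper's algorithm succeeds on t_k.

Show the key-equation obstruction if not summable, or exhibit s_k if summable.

The ratio is (k + 4)/(k + 7).
Gosper form: A/B · C(k+1)/C(k) with A=k + 4, B=k + 7, C=1.
Set up (k + 4)·f(k+1) − (k + 6)·f(k) − (1) = 0.
d = 2 from the (1,1,0) case.
Solving with deg f ≤ 2: f(k) = k*(k + 9)/40.
Certificate R = B(k−1)f/C = k*(k + 6)*(k + 9)/40 gives s_k = k*(-k - 9)/(10*(k + 4)*(k + 5)).
s_(k+1) − s_k = -4/(k**3 + 15*k**2 + 74*k + 120) = t_k.

Yes. s_k = k*(-k - 9)/(10*(k + 4)*(k + 5)).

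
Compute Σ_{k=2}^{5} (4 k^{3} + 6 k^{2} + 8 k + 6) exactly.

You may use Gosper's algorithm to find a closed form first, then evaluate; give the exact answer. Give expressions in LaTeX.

Σ = 1356

Step 1: r(k) = (2*k**3 + 9*k**2 + 16*k + 12)/(2*k**3 + 3*k**2 + 4*k + 3).
Normal form (A,B,C) = (1, 1, k**3 + 3*k**2/2 + 2*k + 3/2).
f must satisfy (1)·f(k+1) − (1)·f(k) = k**3 + 3*k**2/2 + 2*k + 3/2.
d = 4 from the (0,0,3) case.
Coefficient equations give f(k) = k*(k + 1)*(k**2 - k + 3)/4.
R(k) = B(k−1)·f(k)/C(k) = k*(k**2 - k + 3)/(2*(2*k**2 + k + 3)); s_k = R·t_k = k*(k**3 + 2*k + 3).
Check: Δs_k = 4*k**3 + 6*k**2 + 8*k + 6. ✓
Sum = s_(6) − s_(2); s_(6) = 1386, s_(2) = 30 ⇒ 1356.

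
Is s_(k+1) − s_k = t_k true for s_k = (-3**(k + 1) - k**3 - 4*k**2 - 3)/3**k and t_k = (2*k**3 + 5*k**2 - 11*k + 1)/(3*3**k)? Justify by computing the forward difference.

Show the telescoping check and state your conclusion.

s_(k+1) = (-9*3**k - (k + 1)**3 - 4*(k + 1)**2 - 3)/(3*3**k)
s_(k+1) − s_k = (2*k**3 + 5*k**2 - 11*k + 1)/(3*3**k)
(s_(k+1) − s_k) − t_k = 0

valid (s_(k+1) − s_k reduces to t_k)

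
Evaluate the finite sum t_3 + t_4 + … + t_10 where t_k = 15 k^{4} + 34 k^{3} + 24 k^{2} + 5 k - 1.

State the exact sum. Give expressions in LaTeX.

r(k) = (15*k**4 + 94*k**3 + 216*k**2 + 215*k + 77)/(15*k**4 + 34*k**3 + 24*k**2 + 5*k - 1) after simplifying.
So A=1 and B=1, with C=k**4 + 34*k**3/15 + 8*k**2/5 + k/3 - 1/15.
Solve (1)·f(k+1) − (1)·f(k) = k**4 + 34*k**3/15 + 8*k**2/5 + k/3 - 1/15.
deg f ≤ 5 (via 0,0,4).
Solving with deg f ≤ 5: f(k) = k**2*(3*k**3 + k**2 - 4*k - 1)/15.
Get s_k = R·t_k = k**2*(3*k**3 + k**2 - 4*k - 1) with R(k) = B(k−1)f(k)/C(k) = k**2*(3*k**3 + k**2 - 4*k - 1)/(15*k**4 + 34*k**3 + 24*k**2 + 5*k - 1).
Verify: 15*k**4 + 34*k**3 + 24*k**2 + 5*k - 1 matches t_k.
Telescoping: Σ = s_(11) − s_(3) = 492349 − (693) = 491656.

Σ = 491656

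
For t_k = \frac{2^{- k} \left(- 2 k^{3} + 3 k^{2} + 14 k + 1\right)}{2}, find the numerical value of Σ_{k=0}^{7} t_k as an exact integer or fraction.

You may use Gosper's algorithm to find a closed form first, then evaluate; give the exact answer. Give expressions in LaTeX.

The ratio is (2*k**3 + 3*k**2 - 14*k - 16)/(2*(2*k**3 - 3*k**2 - 14*k - 1)).
Take A(k)=1/2, B(k)=1, C(k)=k**3 - 3*k**2/2 - 7*k - 1/2.
Solve (1/2)·f(k+1) − (1)·f(k) = k**3 - 3*k**2/2 - 7*k - 1/2.
Degrees (0,0,3) ⇒ d ≤ 3.
Match coefficients ⇒ f(k) = -2*k**3 - 3*k**2 + 2*k - 2.
Then R = B(k−1)f/C = -2*(2*k**3 + 3*k**2 - 2*k + 2)/(2*k**3 - 3*k**2 - 14*k - 1), so s_k = R(k)·t_k = (2*k**3 + 3*k**2 - 2*k + 2)/2**k.
Verify: (-2*k**3 + 3*k**2 + 14*k + 1)/(2*2**k) matches t_k.
Evaluate s at k=8 and k=0: 601/128 and 2; difference 345/128.

Σ = 345/128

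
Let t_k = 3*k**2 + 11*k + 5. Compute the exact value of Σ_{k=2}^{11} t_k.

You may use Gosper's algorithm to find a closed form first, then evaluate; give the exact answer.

r(k) = (3*k**2 + 17*k + 19)/(3*k**2 + 11*k + 5) after simplifying.
So A=1 and B=1, with C=k**2 + 11*k/3 + 5/3.
Set up (1)·f(k+1) − (1)·f(k) − (k**2 + 11*k/3 + 5/3) = 0.
d = 3 from the (0,0,2) case.
Match coefficients ⇒ f(k) = k**2*(k + 4)/3.
Get s_k = R·t_k = k**2*(k + 4) with R(k) = B(k−1)f(k)/C(k) = k**2*(k + 4)/(3*k**2 + 11*k + 5).
s_(k+1) − s_k = 3*k**2 + 11*k + 5 = t_k.
Sum = s_(12) − s_(2); s_(12) = 2304, s_(2) = 24 ⇒ 2280.

Σ = 2280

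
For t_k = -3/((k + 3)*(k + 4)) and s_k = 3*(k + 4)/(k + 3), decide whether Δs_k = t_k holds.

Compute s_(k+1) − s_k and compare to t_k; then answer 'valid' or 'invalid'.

s_(k+1) = 3*(k + 5)/(k + 4)
s_(k+1) − s_k = -3/(k**2 + 7*k + 12)
(s_(k+1) − s_k) − t_k = 0

valid; difference matches t_k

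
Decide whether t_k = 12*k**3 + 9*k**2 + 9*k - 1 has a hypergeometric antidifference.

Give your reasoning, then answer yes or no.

Yes. s_k = k*(3*k**3 - 3*k**2 + 3*k - 4).

r(k) = (12*k**3 + 45*k**2 + 63*k + 29)/(12*k**3 + 9*k**2 + 9*k - 1) after simplifying.
Factor: A=1; B=1; C=k**3 + 3*k**2/4 + 3*k/4 - 1/12.
Set up (1)·f(k+1) − (1)·f(k) − (k**3 + 3*k**2/4 + 3*k/4 - 1/12) = 0.
Degrees (0,0,3) ⇒ d ≤ 4.
Solve for f: f(k) = k*(3*k**3 - 3*k**2 + 3*k - 4)/12 (degree 4 ≤ 4).
Certificate R = B(k−1)f/C = k*(3*k**3 - 3*k**2 + 3*k - 4)/(12*k**3 + 9*k**2 + 9*k - 1) gives s_k = k*(3*k**3 - 3*k**2 + 3*k - 4).
s_(k+1) − s_k = 12*k**3 + 9*k**2 + 9*k - 1 = t_k.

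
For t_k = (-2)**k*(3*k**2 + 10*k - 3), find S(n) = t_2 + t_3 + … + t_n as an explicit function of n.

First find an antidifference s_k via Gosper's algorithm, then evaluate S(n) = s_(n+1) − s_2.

S(n) = 2*(-2)**n*n**2 + 8*(-2)**n*n + 20

The ratio is 2*(-3*k**2 - 16*k - 10)/(3*k**2 + 10*k - 3).
A = -2, B = 1, C = k**2 + 10*k/3 - 1.
Set up (-2)·f(k+1) − (1)·f(k) − (k**2 + 10*k/3 - 1) = 0.
deg f ≤ 2 (via 0,0,2).
Match coefficients ⇒ f(k) = -(k - 1)*(k + 3)/3.
Get s_k = R·t_k = (-2)**k*(-k**2 - 2*k + 3) with R(k) = B(k−1)f(k)/C(k) = -(k - 1)*(k + 3)/(3*k**2 + 10*k - 3).
Verify: (-2)**k*(3*k**2 + 10*k - 3) matches t_k.
Evaluate: s_(n+1) = 2*(-2)**n*n*(n + 4); subtract s_(2) = -20 ⇒ S(n) = 2*(-2)**n*n**2 + 8*(-2)**n*n + 20.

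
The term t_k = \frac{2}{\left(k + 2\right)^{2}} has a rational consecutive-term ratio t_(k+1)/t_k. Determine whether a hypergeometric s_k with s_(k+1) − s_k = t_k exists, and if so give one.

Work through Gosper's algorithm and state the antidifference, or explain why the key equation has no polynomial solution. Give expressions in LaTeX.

none (Gosper's algorithm certifies no s_k)

Compute t_(k+1)/t_k: get (k + 2)**2/(k + 3)**2.
A = k**2 + 4*k + 4, B = k**2 + 6*k + 9, C = 1.
f must satisfy (k**2 + 4*k + 4)·f(k+1) − (k**2 + 4*k + 4)·f(k) = 1.
From deg A=2, deg B=2, deg C=0: d=0.
Generic f = c0 gives residual -1; -1 = 0 cannot hold, so t_k is not Gosper-summable.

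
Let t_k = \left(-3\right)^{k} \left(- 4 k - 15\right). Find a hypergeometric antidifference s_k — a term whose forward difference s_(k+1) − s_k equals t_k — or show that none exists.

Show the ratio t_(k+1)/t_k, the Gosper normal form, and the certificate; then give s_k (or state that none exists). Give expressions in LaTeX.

s_k = \left(-3\right)^{k} \left(k + 3\right)

r(k) = 3*(-4*k - 19)/(4*k + 15) after simplifying.
So A=-3 and B=1, with C=k + 15/4.
f must satisfy (-3)·f(k+1) − (1)·f(k) = k + 15/4.
d = 1 from the (0,0,1) case.
Coefficient equations give f(k) = -(k + 3)/4.
Then R = B(k−1)f/C = -(k + 3)/(4*k + 15), so s_k = R(k)·t_k = (-3)**k*(k + 3).
Check: Δs_k = (-3)**k*(-4*k - 15). ✓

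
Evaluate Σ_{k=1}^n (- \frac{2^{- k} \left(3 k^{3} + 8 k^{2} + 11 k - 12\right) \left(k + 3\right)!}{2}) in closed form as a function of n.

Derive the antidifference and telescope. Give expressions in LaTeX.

S(n) = \frac{2^{- n} \left(- 120 \cdot 2^{n} - 3 n^{6} n! - 32 n^{5} n! - 120 n^{4} n! - 170 n^{3} n! + 3 n^{2} n! + 202 n n! + 120 n!\right)}{2}

t_(k+1)/t_k = (3*k**4 + 29*k**3 + 104*k**2 + 154*k + 40)/(2*(3*k**3 + 8*k**2 + 11*k - 12)).
Take A(k)=k/2 + 2, B(k)=1, C(k)=k**3 + 8*k**2/3 + 11*k/3 - 4.
Set up (k/2 + 2)·f(k+1) − (1)·f(k) − (k**3 + 8*k**2/3 + 11*k/3 - 4) = 0.
Bound: deg f ≤ 2.
Match coefficients ⇒ f(k) = 2*(k - 2)*(3*k + 2)/3.
Certificate R = B(k−1)f/C = 2*(k - 2)*(3*k + 2)/(3*k**3 + 8*k**2 + 11*k - 12) gives s_k = -(k - 2)*(3*k + 2)*factorial(k + 3)/2**k.
Δs = -(3*k**3 + 8*k**2 + 11*k - 12)*factorial(k + 3)/(2*2**k), as required.
Telescope: S(n) = s_(n+1) − s_(1) = -2**(-n - 1)*(n - 1)*(3*n + 5)*factorial(n + 4) − (60) = (-120*2**n - 3*n**6*factorial(n) - 32*n**5*factorial(n) - 120*n**4*factorial(n) - 170*n**3*factorial(n) + 3*n**2*factorial(n) + 202*n*factorial(n) + 120*factorial(n))/(2*2**n).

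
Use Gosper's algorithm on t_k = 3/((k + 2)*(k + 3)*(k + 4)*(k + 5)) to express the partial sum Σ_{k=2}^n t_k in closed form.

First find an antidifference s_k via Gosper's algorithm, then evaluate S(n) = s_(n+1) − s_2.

t_(k+1)/t_k = (k + 2)/(k + 6).
A = k + 2, B = k + 6, C = 1.
f must satisfy (k + 2)·f(k+1) − (k + 5)·f(k) = 1.
d = 3 from the (1,1,0) case.
A polynomial solution: f(k) = k*(k**2 + 9*k + 26)/72.
Get s_k = R·t_k = k*(k**2 + 9*k + 26)/(24*(k + 2)*(k + 3)*(k + 4)) with R(k) = B(k−1)f(k)/C(k) = k*(k + 5)*(k**2 + 9*k + 26)/72.
Δs = 3/(k**4 + 14*k**3 + 71*k**2 + 154*k + 120), as required.
Evaluate: s_(n+1) = (n**3 + 12*n**2 + 47*n + 36)/(24*(n**3 + 12*n**2 + 47*n + 60)); subtract s_(2) = 1/30 ⇒ S(n) = (n**3 + 12*n**2 + 47*n - 60)/(120*(n**3 + 12*n**2 + 47*n + 60)).

S(n) = (n**3 + 12*n**2 + 47*n - 60)/(120*(n**3 + 12*n**2 + 47*n + 60))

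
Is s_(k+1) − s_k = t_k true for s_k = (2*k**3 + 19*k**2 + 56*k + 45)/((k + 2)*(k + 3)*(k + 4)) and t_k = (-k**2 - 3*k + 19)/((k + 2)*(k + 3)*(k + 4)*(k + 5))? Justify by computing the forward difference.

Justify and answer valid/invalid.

valid; difference matches t_k

s_(k+1) = (56*k + 2*(k + 1)**3 + 19*(k + 1)**2 + 101)/((k + 3)*(k + 4)*(k + 5))
s_(k+1) − s_k = (-k**2 - 3*k + 19)/(k**4 + 14*k**3 + 71*k**2 + 154*k + 120)
(s_(k+1) − s_k) − t_k = 0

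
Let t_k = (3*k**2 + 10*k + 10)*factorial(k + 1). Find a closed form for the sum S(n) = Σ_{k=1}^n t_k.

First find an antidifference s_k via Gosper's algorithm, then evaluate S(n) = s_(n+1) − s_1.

The ratio is (k + 2)*(10*k + 3*(k + 1)**2 + 20)/(3*k**2 + 10*k + 10).
So A=k + 2 and B=1, with C=k**2 + 10*k/3 + 10/3.
Key eq: (k + 2)·f(k+1) = (1)·f(k) + (k**2 + 10*k/3 + 10/3).
Bound: deg f ≤ 1.
Solving with deg f ≤ 1: f(k) = (3*k + 4)/3.
Certificate R = B(k−1)f/C = (3*k + 4)/(3*k**2 + 10*k + 10) gives s_k = (3*k + 4)*factorial(k + 1).
Δs = (3*k**2 + 10*k + 10)*factorial(k + 1), as required.
Telescope: S(n) = s_(n+1) − s_(1) = (3*n + 7)*factorial(n + 2) − (14) = 3*n*factorial(n + 2) + 7*factorial(n + 2) - 14.

S(n) = 3*n*factorial(n + 2) + 7*factorial(n + 2) - 14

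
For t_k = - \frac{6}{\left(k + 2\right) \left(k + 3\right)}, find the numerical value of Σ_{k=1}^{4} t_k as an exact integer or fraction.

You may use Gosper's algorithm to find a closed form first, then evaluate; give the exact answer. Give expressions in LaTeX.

Ratio r(k) = (k + 2)/(k + 4).
Factor: A=k + 2; B=k + 4; C=1.
f must satisfy (k + 2)·f(k+1) − (k + 3)·f(k) = 1.
Bound: deg f ≤ 1.
Coefficient equations give f(k) = k/2.
Certificate R = B(k−1)f/C = k*(k + 3)/2 gives s_k = -3*k/(k + 2).
s_(k+1) − s_k = -6/(k**2 + 5*k + 6) = t_k.
Telescoping: Σ = s_(5) − s_(1) = -15/7 − (-1) = -8/7.

Σ = -8/7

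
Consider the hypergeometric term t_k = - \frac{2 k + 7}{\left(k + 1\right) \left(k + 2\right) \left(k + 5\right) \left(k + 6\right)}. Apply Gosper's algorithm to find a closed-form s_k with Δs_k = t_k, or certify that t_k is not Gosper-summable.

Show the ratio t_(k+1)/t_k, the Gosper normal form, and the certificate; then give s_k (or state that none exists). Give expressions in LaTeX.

s_k = \frac{k \left(- k - 6\right)}{5 \left(k^{2} + 6 k + 5\right)}

The ratio is (k + 1)*(k + 5)*(2*k + 9)/((k + 3)*(k + 7)*(2*k + 7)).
A = k + 1, B = k + 7, C = k**3 + 21*k**2/2 + 73*k/2 + 42.
Need (k + 1)·f(k+1) − (k + 6)·f(k) = k**3 + 21*k**2/2 + 73*k/2 + 42.
From deg A=1, deg B=1, deg C=3: d=5.
Solving with deg f ≤ 5: f(k) = k*(k + 2)*(k + 3)*(k + 4)*(k + 6)/10.
Get s_k = R·t_k = k*(-k - 6)/(5*(k**2 + 6*k + 5)) with R(k) = B(k−1)f(k)/C(k) = k*(k + 2)*(k + 6)**2/(5*(2*k + 7)).
Δs = (-2*k - 7)/(k**4 + 14*k**3 + 65*k**2 + 112*k + 60), as required.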